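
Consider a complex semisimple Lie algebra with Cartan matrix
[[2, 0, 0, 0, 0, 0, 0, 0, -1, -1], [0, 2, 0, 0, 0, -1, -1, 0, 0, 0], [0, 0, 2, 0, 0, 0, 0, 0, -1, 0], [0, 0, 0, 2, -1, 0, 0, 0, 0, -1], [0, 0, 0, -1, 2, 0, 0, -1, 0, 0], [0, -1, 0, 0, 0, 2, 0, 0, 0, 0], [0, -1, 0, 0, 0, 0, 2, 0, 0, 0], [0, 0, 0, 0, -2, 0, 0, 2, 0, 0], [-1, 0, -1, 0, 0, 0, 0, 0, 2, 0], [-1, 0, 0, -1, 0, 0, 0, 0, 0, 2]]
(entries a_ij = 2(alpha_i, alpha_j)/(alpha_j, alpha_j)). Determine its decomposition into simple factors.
The diagram associated to this matrix has two connected components: the simple roots {alpha_2, alpha_6, alpha_7} form a chain of 3 nodes with single edges (A_3), and {alpha_1, alpha_3, alpha_4, alpha_5, alpha_8, alpha_9, alpha_10} form a chain of 7 nodes with a double edge at one end; the terminal node there is the unique long simple root (C_7). A semisimple Lie algebra decomposes uniquely as the direct sum of simple ideals, one per connected component of its Dynkin diagram, so g ≅ A_3 ⊕ C_7 (dimension 15 + 105 = 120).

A3 + C7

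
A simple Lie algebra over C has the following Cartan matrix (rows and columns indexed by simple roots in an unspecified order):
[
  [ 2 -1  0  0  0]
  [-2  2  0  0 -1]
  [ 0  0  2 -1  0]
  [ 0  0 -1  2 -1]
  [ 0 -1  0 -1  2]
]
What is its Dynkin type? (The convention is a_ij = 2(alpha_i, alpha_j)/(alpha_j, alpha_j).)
B_5

The matrix has rank 5 with 2's on the diagonal. Reading the off-diagonal entries as Dynkin edges (a single edge where a_ij = a_ji = -1; a double or triple edge where a_ij * a_ji = 2 or 3), the diagram is a chain of 5 nodes with a double edge at one end; the terminal node there is the unique short simple root (B_5). One simple-root ordering that puts it in standard form is (alpha_3, alpha_4, alpha_5, alpha_2, alpha_1). So the algebra is type B_5, i.e. so(11).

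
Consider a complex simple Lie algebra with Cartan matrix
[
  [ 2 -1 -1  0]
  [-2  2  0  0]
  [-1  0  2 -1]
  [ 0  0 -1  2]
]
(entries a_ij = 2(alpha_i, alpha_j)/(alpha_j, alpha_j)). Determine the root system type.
The matrix has rank 4 with 2's on the diagonal. Reading the off-diagonal entries as Dynkin edges (a single edge where a_ij = a_ji = -1; a double or triple edge where a_ij * a_ji = 2 or 3), the diagram is a chain of 4 nodes with a double edge at one end; the terminal node there is the unique long simple root (C_4). One simple-root ordering that puts it in standard form is (alpha_4, alpha_3, alpha_1, alpha_2). So the algebra is type C_4, i.e. sp(8).

C4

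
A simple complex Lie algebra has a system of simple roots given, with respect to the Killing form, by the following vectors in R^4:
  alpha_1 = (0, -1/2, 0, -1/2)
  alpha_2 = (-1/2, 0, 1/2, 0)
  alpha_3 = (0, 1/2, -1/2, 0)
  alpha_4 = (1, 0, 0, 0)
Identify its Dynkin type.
type C_4

Compute the Cartan integers a_ij = 2(alpha_i, alpha_j)/(alpha_j, alpha_j); the resulting 4x4 Cartan matrix is
[[2, 0, -1, 0], [0, 2, -1, -1], [-1, -1, 2, 0], [0, -2, 0, 2]].
The roots have two lengths (squared-length ratio 2:1); the short ones are alpha_{1,2,3}. The associated Dynkin diagram is a chain of 4 nodes with a double edge at one end; the terminal node there is the unique long simple root (C_4), so the type is C_4 (the algebra sp(8)).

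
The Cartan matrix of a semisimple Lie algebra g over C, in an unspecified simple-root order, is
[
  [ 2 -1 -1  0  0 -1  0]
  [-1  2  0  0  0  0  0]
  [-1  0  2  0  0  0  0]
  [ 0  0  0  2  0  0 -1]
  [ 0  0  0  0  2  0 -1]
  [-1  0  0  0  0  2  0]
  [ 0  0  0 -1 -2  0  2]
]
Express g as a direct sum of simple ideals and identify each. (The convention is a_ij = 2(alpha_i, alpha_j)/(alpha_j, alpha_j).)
The diagram associated to this matrix has two connected components: the simple roots {alpha_4, alpha_5, alpha_7} form a chain of 3 nodes with a double edge at one end; the terminal node there is the unique short simple root (B_3), and {alpha_1, alpha_2, alpha_3, alpha_6} form a chain of 2 nodes with a fork of two nodes at one end (D_4). A semisimple Lie algebra decomposes uniquely as the direct sum of simple ideals, one per connected component of its Dynkin diagram, so g ≅ B_3 ⊕ D_4 (dimension 21 + 28 = 49).

B_3 (so(7)) ⊕ D_4 (so(8))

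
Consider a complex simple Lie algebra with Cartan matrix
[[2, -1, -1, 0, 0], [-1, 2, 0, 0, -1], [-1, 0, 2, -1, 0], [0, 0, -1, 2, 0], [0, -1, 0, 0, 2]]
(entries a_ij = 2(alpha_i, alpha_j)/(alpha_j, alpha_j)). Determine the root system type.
type A_5

The matrix has rank 5 with 2's on the diagonal. Reading the off-diagonal entries as Dynkin edges (a single edge where a_ij = a_ji = -1; a double or triple edge where a_ij * a_ji = 2 or 3), the diagram is a chain of 5 nodes with single edges (A_5). One simple-root ordering that puts it in standard form is (alpha_4, alpha_3, alpha_1, alpha_2, alpha_5). So the algebra is type A_5, i.e. sl(6).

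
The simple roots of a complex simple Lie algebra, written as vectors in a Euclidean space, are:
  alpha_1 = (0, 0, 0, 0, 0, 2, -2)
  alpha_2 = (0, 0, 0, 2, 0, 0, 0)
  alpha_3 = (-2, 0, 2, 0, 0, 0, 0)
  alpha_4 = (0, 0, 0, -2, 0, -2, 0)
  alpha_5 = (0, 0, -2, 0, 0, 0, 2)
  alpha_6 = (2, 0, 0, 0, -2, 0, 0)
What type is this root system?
Compute the Cartan integers a_ij = 2(alpha_i, alpha_j)/(alpha_j, alpha_j); the resulting 6x6 Cartan matrix is
[[2, 0, 0, -1, -1, 0], [0, 2, 0, -1, 0, 0], [0, 0, 2, 0, -1, -1], [-1, -2, 0, 2, 0, 0], [-1, 0, -1, 0, 2, 0], [0, 0, -1, 0, 0, 2]].
The roots have two lengths (squared-length ratio 2:1); the short ones are alpha_{2}. The associated Dynkin diagram is a chain of 6 nodes with a double edge at one end; the terminal node there is the unique short simple root (B_6), so the type is B_6 (the algebra so(13)).

B_6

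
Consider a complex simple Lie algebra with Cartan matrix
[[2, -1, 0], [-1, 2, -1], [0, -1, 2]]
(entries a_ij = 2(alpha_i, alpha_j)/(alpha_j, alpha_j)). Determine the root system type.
type A_3

The matrix has rank 3 with 2's on the diagonal. Reading the off-diagonal entries as Dynkin edges (a single edge where a_ij = a_ji = -1; a double or triple edge where a_ij * a_ji = 2 or 3), the diagram is a chain of 3 nodes with single edges (A_3). One simple-root ordering that puts it in standard form is (alpha_3, alpha_2, alpha_1). So the algebra is type A_3, i.e. sl(4).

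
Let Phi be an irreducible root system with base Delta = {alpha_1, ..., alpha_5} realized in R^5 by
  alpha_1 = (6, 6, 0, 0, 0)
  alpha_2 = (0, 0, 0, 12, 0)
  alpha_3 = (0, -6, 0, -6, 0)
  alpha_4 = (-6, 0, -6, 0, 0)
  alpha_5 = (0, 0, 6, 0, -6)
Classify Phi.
Compute the Cartan integers a_ij = 2(alpha_i, alpha_j)/(alpha_j, alpha_j); the resulting 5x5 Cartan matrix is
[[2, 0, -1, -1, 0], [0, 2, -2, 0, 0], [-1, -1, 2, 0, 0], [-1, 0, 0, 2, -1], [0, 0, 0, -1, 2]].
The roots have two lengths (squared-length ratio 2:1); the short ones are alpha_{1,3,4,5}. The associated Dynkin diagram is a chain of 5 nodes with a double edge at one end; the terminal node there is the unique long simple root (C_5), so the type is C_5 (the algebra sp(10)).

type C_5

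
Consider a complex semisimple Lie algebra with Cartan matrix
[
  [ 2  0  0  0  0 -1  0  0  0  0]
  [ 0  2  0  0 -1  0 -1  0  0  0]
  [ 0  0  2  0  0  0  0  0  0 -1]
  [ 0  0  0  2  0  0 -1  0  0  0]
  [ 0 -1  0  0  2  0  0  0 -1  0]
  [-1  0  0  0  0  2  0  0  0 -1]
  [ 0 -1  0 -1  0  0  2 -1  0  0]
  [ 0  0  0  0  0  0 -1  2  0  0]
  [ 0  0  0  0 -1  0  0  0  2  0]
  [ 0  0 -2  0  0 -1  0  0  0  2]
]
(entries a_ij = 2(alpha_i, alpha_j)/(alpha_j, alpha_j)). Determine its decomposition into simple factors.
type B_4 + type D_6

The diagram associated to this matrix has two connected components: the simple roots {alpha_1, alpha_3, alpha_6, alpha_10} form a chain of 4 nodes with a double edge at one end; the terminal node there is the unique short simple root (B_4), and {alpha_2, alpha_4, alpha_5, alpha_7, alpha_8, alpha_9} form a chain of 4 nodes with a fork of two nodes at one end (D_6). A semisimple Lie algebra decomposes uniquely as the direct sum of simple ideals, one per connected component of its Dynkin diagram, so g ≅ B_4 ⊕ D_6 (dimension 36 + 66 = 102).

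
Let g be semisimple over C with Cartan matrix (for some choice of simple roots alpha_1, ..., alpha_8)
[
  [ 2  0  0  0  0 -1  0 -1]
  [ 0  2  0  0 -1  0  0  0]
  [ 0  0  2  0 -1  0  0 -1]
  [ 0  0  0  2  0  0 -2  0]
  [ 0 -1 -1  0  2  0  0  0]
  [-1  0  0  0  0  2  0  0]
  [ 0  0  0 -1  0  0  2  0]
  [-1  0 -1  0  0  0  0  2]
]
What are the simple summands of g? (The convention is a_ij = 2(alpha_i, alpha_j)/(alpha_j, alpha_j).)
A6 ⊕ B2

The diagram associated to this matrix has two connected components: the simple roots {alpha_1, alpha_2, alpha_3, alpha_5, alpha_6, alpha_8} form a chain of 6 nodes with single edges (A_6), and {alpha_4, alpha_7} form a chain of 2 nodes with a double edge at one end; the terminal node there is the unique short simple root (B_2). A semisimple Lie algebra decomposes uniquely as the direct sum of simple ideals, one per connected component of its Dynkin diagram, so g ≅ A_6 ⊕ B_2 (dimension 48 + 10 = 58).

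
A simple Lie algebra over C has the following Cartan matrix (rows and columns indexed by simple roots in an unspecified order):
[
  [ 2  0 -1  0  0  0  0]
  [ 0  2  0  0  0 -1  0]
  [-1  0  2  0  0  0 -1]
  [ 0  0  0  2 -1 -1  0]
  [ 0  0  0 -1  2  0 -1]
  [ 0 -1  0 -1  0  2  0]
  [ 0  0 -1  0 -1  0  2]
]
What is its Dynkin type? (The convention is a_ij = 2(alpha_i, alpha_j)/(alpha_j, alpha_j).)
The matrix has rank 7 with 2's on the diagonal. Reading the off-diagonal entries as Dynkin edges (a single edge where a_ij = a_ji = -1; a double or triple edge where a_ij * a_ji = 2 or 3), the diagram is a chain of 7 nodes with single edges (A_7). One simple-root ordering that puts it in standard form is (alpha_2, alpha_6, alpha_4, alpha_5, alpha_7, alpha_3, alpha_1). So the algebra is type A_7, i.e. sl(8).

type A_7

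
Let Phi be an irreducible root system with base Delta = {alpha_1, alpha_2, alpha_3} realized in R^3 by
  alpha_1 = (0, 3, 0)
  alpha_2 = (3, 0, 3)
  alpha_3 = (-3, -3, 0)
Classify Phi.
type B_3

Compute the Cartan integers a_ij = 2(alpha_i, alpha_j)/(alpha_j, alpha_j); the resulting 3x3 Cartan matrix is
[[2, 0, -1], [0, 2, -1], [-2, -1, 2]].
The roots have two lengths (squared-length ratio 2:1); the short ones are alpha_{1}. The associated Dynkin diagram is a chain of 3 nodes with a double edge at one end; the terminal node there is the unique short simple root (B_3), so the type is B_3 (the algebra so(7)).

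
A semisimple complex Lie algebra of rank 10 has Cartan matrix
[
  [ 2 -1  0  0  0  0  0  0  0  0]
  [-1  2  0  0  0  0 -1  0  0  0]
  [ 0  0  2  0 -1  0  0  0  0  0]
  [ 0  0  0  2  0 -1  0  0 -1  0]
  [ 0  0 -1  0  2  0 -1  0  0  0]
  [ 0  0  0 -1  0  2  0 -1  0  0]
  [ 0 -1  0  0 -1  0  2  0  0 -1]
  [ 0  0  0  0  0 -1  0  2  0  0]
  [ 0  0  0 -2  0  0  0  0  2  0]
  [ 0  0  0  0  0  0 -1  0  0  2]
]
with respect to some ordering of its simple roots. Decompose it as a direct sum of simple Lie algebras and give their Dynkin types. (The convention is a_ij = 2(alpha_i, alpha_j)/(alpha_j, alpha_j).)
The diagram associated to this matrix has two connected components: the simple roots {alpha_4, alpha_6, alpha_8, alpha_9} form a chain of 4 nodes with a double edge at one end; the terminal node there is the unique long simple root (C_4), and {alpha_1, alpha_2, alpha_3, alpha_5, alpha_7, alpha_10} form a chain of 5 nodes with one extra node attached to the third node from one end (E_6). A semisimple Lie algebra decomposes uniquely as the direct sum of simple ideals, one per connected component of its Dynkin diagram, so g ≅ C_4 ⊕ E_6 (dimension 36 + 78 = 114).

type C_4 ⊕ type E_6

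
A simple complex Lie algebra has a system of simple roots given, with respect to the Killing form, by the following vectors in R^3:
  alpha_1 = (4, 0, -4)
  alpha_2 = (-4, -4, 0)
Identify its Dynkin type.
A_2

Compute the Cartan integers a_ij = 2(alpha_i, alpha_j)/(alpha_j, alpha_j); the resulting 2x2 Cartan matrix is
[[2, -1], [-1, 2]].
All simple roots have the same length, so the diagram is simply laced. The associated Dynkin diagram is a chain of 2 nodes with single edges (A_2), so the type is A_2 (the algebra sl(3)).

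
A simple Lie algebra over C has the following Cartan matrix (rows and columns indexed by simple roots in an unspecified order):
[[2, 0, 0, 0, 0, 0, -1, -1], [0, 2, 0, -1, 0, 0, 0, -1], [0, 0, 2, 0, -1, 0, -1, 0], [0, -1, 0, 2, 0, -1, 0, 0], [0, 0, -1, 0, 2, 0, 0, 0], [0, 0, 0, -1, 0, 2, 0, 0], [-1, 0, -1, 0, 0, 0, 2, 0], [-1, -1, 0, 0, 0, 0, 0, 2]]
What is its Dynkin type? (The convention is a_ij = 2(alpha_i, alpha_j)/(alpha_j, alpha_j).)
A8

The matrix has rank 8 with 2's on the diagonal. Reading the off-diagonal entries as Dynkin edges (a single edge where a_ij = a_ji = -1; a double or triple edge where a_ij * a_ji = 2 or 3), the diagram is a chain of 8 nodes with single edges (A_8). One simple-root ordering that puts it in standard form is (alpha_6, alpha_4, alpha_2, alpha_8, alpha_1, alpha_7, alpha_3, alpha_5). So the algebra is type A_8, i.e. sl(9).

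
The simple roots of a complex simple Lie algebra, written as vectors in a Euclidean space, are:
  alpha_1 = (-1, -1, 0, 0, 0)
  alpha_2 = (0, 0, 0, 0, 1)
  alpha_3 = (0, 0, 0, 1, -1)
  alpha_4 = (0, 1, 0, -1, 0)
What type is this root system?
Compute the Cartan integers a_ij = 2(alpha_i, alpha_j)/(alpha_j, alpha_j); the resulting 4x4 Cartan matrix is
[[2, 0, 0, -1], [0, 2, -1, 0], [0, -2, 2, -1], [-1, 0, -1, 2]].
The roots have two lengths (squared-length ratio 2:1); the short ones are alpha_{2}. The associated Dynkin diagram is a chain of 4 nodes with a double edge at one end; the terminal node there is the unique short simple root (B_4), so the type is B_4 (the algebra so(9)).

B4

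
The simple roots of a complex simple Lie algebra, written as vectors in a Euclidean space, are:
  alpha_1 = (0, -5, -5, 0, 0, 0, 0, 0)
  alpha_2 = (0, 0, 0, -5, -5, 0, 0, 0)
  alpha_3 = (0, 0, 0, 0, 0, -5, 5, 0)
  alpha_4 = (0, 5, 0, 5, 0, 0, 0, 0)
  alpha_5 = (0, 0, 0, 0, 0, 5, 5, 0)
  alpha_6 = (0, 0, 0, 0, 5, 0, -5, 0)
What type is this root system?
D6

Compute the Cartan integers a_ij = 2(alpha_i, alpha_j)/(alpha_j, alpha_j); the resulting 6x6 Cartan matrix is
[[2, 0, 0, -1, 0, 0], [0, 2, 0, -1, 0, -1], [0, 0, 2, 0, 0, -1], [-1, -1, 0, 2, 0, 0], [0, 0, 0, 0, 2, -1], [0, -1, -1, 0, -1, 2]].
All simple roots have the same length, so the diagram is simply laced. The associated Dynkin diagram is a chain of 4 nodes with a fork of two nodes at one end (D_6), so the type is D_6 (the algebra so(12)).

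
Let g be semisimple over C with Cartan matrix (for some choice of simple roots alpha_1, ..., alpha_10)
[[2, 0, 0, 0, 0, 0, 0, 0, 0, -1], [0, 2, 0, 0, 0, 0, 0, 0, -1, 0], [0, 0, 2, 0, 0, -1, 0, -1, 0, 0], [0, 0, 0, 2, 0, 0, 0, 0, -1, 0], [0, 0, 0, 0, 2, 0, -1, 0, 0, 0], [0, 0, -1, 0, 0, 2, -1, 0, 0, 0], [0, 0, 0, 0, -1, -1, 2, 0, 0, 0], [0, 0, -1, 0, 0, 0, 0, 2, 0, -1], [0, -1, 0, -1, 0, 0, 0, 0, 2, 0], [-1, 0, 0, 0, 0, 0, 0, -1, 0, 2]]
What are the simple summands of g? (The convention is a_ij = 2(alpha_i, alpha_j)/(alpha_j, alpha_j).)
A3 + A7

The diagram associated to this matrix has two connected components: the simple roots {alpha_2, alpha_4, alpha_9} form a chain of 3 nodes with single edges (A_3), and {alpha_1, alpha_3, alpha_5, alpha_6, alpha_7, alpha_8, alpha_10} form a chain of 7 nodes with single edges (A_7). A semisimple Lie algebra decomposes uniquely as the direct sum of simple ideals, one per connected component of its Dynkin diagram, so g ≅ A_3 ⊕ A_7 (dimension 15 + 63 = 78).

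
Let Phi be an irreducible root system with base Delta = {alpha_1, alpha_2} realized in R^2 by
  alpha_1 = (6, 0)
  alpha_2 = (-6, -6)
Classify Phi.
B2

Compute the Cartan integers a_ij = 2(alpha_i, alpha_j)/(alpha_j, alpha_j); the resulting 2x2 Cartan matrix is
[[2, -1], [-2, 2]].
The roots have two lengths (squared-length ratio 2:1); the short ones are alpha_{1}. The associated Dynkin diagram is a chain of 2 nodes with a double edge at one end; the terminal node there is the unique short simple root (B_2), so the type is B_2 (the algebra so(5)).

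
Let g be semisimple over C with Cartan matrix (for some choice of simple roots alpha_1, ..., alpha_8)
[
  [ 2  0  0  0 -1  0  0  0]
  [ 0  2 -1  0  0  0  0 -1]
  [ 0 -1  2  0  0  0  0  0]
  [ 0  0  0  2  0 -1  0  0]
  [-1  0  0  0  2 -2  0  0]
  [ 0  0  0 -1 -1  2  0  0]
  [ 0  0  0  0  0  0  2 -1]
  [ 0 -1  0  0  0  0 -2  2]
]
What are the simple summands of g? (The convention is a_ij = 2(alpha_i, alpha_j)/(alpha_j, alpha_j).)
The diagram associated to this matrix has two connected components: the simple roots {alpha_2, alpha_3, alpha_7, alpha_8} form a chain of 4 nodes with a double edge at one end; the terminal node there is the unique short simple root (B_4), and {alpha_1, alpha_4, alpha_5, alpha_6} form a chain of 4 nodes with a double edge between the middle two (F_4). A semisimple Lie algebra decomposes uniquely as the direct sum of simple ideals, one per connected component of its Dynkin diagram, so g ≅ B_4 ⊕ F_4 (dimension 36 + 52 = 88).

B_4 ⊕ F_4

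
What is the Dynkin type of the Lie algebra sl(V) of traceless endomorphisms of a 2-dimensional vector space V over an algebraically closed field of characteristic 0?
A1

This is sl(2), which has dimension 2^2 - 1 = 3 and rank 2 - 1 = 1 (a Cartan subalgebra is the diagonal traceless matrices). In the classification of classical Lie algebras, the special linear algebra sl(n+1) has type A_n; here n = 1, so the Dynkin diagram is a chain of 1 nodes with single edges (A_1). Hence the type is A_1.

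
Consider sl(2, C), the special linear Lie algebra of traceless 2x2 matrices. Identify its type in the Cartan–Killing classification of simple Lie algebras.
This is sl(2), which has dimension 2^2 - 1 = 3 and rank 2 - 1 = 1 (a Cartan subalgebra is the diagonal traceless matrices). In the classification of classical Lie algebras, the special linear algebra sl(n+1) has type A_n; here n = 1, so the Dynkin diagram is a chain of 1 nodes with single edges (A_1). Hence the type is A_1.

type A_1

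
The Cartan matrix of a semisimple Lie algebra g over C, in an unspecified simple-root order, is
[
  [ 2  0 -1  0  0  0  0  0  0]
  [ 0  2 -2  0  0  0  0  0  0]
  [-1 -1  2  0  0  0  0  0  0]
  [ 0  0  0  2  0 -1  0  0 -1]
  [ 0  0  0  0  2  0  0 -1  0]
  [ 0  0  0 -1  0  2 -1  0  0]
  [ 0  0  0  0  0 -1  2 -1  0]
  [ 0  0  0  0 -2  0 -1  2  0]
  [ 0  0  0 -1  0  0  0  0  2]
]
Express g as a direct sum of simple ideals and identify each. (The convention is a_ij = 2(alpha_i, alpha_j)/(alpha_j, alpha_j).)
The diagram associated to this matrix has two connected components: the simple roots {alpha_4, alpha_5, alpha_6, alpha_7, alpha_8, alpha_9} form a chain of 6 nodes with a double edge at one end; the terminal node there is the unique short simple root (B_6), and {alpha_1, alpha_2, alpha_3} form a chain of 3 nodes with a double edge at one end; the terminal node there is the unique long simple root (C_3). A semisimple Lie algebra decomposes uniquely as the direct sum of simple ideals, one per connected component of its Dynkin diagram, so g ≅ B_6 ⊕ C_3 (dimension 78 + 21 = 99).

type B_6 ⊕ type C_3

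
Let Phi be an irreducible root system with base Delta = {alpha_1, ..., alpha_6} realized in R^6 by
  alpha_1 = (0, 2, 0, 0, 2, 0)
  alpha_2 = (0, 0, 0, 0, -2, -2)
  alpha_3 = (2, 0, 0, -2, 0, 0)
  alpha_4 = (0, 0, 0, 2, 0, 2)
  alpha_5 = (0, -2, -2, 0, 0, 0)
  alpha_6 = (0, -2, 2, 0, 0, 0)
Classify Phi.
D_6

Compute the Cartan integers a_ij = 2(alpha_i, alpha_j)/(alpha_j, alpha_j); the resulting 6x6 Cartan matrix is
[[2, -1, 0, 0, -1, -1], [-1, 2, 0, -1, 0, 0], [0, 0, 2, -1, 0, 0], [0, -1, -1, 2, 0, 0], [-1, 0, 0, 0, 2, 0], [-1, 0, 0, 0, 0, 2]].
All simple roots have the same length, so the diagram is simply laced. The associated Dynkin diagram is a chain of 4 nodes with a fork of two nodes at one end (D_6), so the type is D_6 (the algebra so(12)).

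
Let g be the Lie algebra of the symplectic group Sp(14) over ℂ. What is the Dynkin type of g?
C_7

This is sp(14), which has dimension 14(14+1)/2 = 105 and rank 14/2 = 7. In the classification of classical Lie algebras, the symplectic algebra sp(2n) has type C_n; here n = 7, so the Dynkin diagram is a chain of 7 nodes with a double edge at one end; the terminal node there is the unique long simple root (C_7). Hence the type is C_7.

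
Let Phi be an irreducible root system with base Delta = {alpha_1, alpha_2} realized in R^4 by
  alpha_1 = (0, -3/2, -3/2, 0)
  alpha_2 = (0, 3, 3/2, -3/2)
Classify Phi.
G2

Compute the Cartan integers a_ij = 2(alpha_i, alpha_j)/(alpha_j, alpha_j); the resulting 2x2 Cartan matrix is
[[2, -1], [-3, 2]].
The roots have two lengths (squared-length ratio 3:1); the short ones are alpha_{1}. The associated Dynkin diagram is two nodes joined by a triple edge (G_2), so the type is G_2.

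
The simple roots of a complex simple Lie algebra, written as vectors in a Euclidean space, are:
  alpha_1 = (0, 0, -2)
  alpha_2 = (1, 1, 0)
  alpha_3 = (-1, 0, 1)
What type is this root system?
Compute the Cartan integers a_ij = 2(alpha_i, alpha_j)/(alpha_j, alpha_j); the resulting 3x3 Cartan matrix is
[[2, 0, -2], [0, 2, -1], [-1, -1, 2]].
The roots have two lengths (squared-length ratio 2:1); the short ones are alpha_{2,3}. The associated Dynkin diagram is a chain of 3 nodes with a double edge at one end; the terminal node there is the unique long simple root (C_3), so the type is C_3 (the algebra sp(6)).

type C_3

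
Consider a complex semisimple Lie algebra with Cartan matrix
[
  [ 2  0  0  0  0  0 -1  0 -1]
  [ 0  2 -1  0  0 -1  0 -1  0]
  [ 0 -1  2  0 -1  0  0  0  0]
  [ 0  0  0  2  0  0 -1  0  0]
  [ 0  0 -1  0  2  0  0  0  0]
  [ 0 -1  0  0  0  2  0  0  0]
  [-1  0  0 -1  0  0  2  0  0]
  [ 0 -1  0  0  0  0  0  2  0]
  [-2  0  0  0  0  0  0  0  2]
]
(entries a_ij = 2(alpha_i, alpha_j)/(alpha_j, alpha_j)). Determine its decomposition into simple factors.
C_4 (sp(8)) + D_5 (so(10))

The diagram associated to this matrix has two connected components: the simple roots {alpha_1, alpha_4, alpha_7, alpha_9} form a chain of 4 nodes with a double edge at one end; the terminal node there is the unique long simple root (C_4), and {alpha_2, alpha_3, alpha_5, alpha_6, alpha_8} form a chain of 3 nodes with a fork of two nodes at one end (D_5). A semisimple Lie algebra decomposes uniquely as the direct sum of simple ideals, one per connected component of its Dynkin diagram, so g ≅ C_4 ⊕ D_5 (dimension 36 + 45 = 81).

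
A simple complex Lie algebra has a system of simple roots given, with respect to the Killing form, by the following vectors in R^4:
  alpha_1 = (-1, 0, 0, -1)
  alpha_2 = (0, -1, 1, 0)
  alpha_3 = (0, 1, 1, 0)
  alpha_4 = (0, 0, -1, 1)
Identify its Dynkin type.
Compute the Cartan integers a_ij = 2(alpha_i, alpha_j)/(alpha_j, alpha_j); the resulting 4x4 Cartan matrix is
[[2, 0, 0, -1], [0, 2, 0, -1], [0, 0, 2, -1], [-1, -1, -1, 2]].
All simple roots have the same length, so the diagram is simply laced. The associated Dynkin diagram is a chain of 2 nodes with a fork of two nodes at one end (D_4), so the type is D_4 (the algebra so(8)).

D_4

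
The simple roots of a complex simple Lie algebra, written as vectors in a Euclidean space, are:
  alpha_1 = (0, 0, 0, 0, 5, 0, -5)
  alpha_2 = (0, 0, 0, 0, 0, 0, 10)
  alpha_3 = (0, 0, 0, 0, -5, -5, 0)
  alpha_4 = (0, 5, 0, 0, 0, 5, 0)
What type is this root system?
C4

Compute the Cartan integers a_ij = 2(alpha_i, alpha_j)/(alpha_j, alpha_j); the resulting 4x4 Cartan matrix is
[[2, -1, -1, 0], [-2, 2, 0, 0], [-1, 0, 2, -1], [0, 0, -1, 2]].
The roots have two lengths (squared-length ratio 2:1); the short ones are alpha_{1,3,4}. The associated Dynkin diagram is a chain of 4 nodes with a double edge at one end; the terminal node there is the unique long simple root (C_4), so the type is C_4 (the algebra sp(8)).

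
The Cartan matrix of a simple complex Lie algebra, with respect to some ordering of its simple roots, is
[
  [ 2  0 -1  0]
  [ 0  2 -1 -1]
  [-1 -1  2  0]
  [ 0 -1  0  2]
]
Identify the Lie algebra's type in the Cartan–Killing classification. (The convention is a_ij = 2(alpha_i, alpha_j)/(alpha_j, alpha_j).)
The matrix has rank 4 with 2's on the diagonal. Reading the off-diagonal entries as Dynkin edges (a single edge where a_ij = a_ji = -1; a double or triple edge where a_ij * a_ji = 2 or 3), the diagram is a chain of 4 nodes with single edges (A_4). One simple-root ordering that puts it in standard form is (alpha_1, alpha_3, alpha_2, alpha_4). So the algebra is type A_4, i.e. sl(5).

type A_4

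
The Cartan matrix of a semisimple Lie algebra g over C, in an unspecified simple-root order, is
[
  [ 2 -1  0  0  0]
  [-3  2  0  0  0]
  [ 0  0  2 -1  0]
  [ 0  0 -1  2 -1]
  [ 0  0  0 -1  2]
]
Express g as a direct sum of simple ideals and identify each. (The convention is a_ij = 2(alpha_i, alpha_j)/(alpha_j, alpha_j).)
The diagram associated to this matrix has two connected components: the simple roots {alpha_3, alpha_4, alpha_5} form a chain of 3 nodes with single edges (A_3), and {alpha_1, alpha_2} form two nodes joined by a triple edge (G_2). A semisimple Lie algebra decomposes uniquely as the direct sum of simple ideals, one per connected component of its Dynkin diagram, so g ≅ A_3 ⊕ G_2 (dimension 15 + 14 = 29).

A_3 (sl(4)) + G_2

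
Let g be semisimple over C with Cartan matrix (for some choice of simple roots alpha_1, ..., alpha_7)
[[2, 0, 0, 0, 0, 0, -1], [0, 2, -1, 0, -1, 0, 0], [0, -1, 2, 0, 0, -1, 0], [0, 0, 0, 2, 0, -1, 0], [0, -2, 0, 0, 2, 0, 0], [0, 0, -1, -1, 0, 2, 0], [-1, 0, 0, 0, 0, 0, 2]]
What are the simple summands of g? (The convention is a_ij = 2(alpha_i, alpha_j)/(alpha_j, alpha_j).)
The diagram associated to this matrix has two connected components: the simple roots {alpha_1, alpha_7} form a chain of 2 nodes with single edges (A_2), and {alpha_2, alpha_3, alpha_4, alpha_5, alpha_6} form a chain of 5 nodes with a double edge at one end; the terminal node there is the unique long simple root (C_5). A semisimple Lie algebra decomposes uniquely as the direct sum of simple ideals, one per connected component of its Dynkin diagram, so g ≅ A_2 ⊕ C_5 (dimension 8 + 55 = 63).

type A_2 ⊕ type C_5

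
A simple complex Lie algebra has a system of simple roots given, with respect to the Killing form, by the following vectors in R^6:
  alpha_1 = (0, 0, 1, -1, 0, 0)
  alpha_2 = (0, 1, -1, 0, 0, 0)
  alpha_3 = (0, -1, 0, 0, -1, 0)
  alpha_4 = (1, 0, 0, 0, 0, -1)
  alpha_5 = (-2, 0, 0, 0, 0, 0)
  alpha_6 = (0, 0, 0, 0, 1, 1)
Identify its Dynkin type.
C6

Compute the Cartan integers a_ij = 2(alpha_i, alpha_j)/(alpha_j, alpha_j); the resulting 6x6 Cartan matrix is
[[2, -1, 0, 0, 0, 0], [-1, 2, -1, 0, 0, 0], [0, -1, 2, 0, 0, -1], [0, 0, 0, 2, -1, -1], [0, 0, 0, -2, 2, 0], [0, 0, -1, -1, 0, 2]].
The roots have two lengths (squared-length ratio 2:1); the short ones are alpha_{1,2,3,4,6}. The associated Dynkin diagram is a chain of 6 nodes with a double edge at one end; the terminal node there is the unique long simple root (C_6), so the type is C_6 (the algebra sp(12)).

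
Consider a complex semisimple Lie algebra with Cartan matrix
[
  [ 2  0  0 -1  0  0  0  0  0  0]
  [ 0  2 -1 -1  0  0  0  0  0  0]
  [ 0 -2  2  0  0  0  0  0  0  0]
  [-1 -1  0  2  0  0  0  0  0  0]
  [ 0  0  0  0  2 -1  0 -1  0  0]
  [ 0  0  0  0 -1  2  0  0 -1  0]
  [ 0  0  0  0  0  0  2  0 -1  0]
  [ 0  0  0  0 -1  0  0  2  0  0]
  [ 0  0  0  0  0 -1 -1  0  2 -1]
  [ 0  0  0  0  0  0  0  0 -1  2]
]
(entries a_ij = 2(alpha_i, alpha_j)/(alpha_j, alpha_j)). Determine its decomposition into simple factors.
type C_4 + type D_6

The diagram associated to this matrix has two connected components: the simple roots {alpha_1, alpha_2, alpha_3, alpha_4} form a chain of 4 nodes with a double edge at one end; the terminal node there is the unique long simple root (C_4), and {alpha_5, alpha_6, alpha_7, alpha_8, alpha_9, alpha_10} form a chain of 4 nodes with a fork of two nodes at one end (D_6). A semisimple Lie algebra decomposes uniquely as the direct sum of simple ideals, one per connected component of its Dynkin diagram, so g ≅ C_4 ⊕ D_6 (dimension 36 + 66 = 102).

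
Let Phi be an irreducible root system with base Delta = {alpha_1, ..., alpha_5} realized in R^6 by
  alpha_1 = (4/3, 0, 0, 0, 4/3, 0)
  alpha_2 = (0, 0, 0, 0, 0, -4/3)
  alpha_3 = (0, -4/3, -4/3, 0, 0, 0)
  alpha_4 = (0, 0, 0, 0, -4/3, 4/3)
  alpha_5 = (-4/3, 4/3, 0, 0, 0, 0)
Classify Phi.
Compute the Cartan integers a_ij = 2(alpha_i, alpha_j)/(alpha_j, alpha_j); the resulting 5x5 Cartan matrix is
[[2, 0, 0, -1, -1], [0, 2, 0, -1, 0], [0, 0, 2, 0, -1], [-1, -2, 0, 2, 0], [-1, 0, -1, 0, 2]].
The roots have two lengths (squared-length ratio 2:1); the short ones are alpha_{2}. The associated Dynkin diagram is a chain of 5 nodes with a double edge at one end; the terminal node there is the unique short simple root (B_5), so the type is B_5 (the algebra so(11)).

type B_5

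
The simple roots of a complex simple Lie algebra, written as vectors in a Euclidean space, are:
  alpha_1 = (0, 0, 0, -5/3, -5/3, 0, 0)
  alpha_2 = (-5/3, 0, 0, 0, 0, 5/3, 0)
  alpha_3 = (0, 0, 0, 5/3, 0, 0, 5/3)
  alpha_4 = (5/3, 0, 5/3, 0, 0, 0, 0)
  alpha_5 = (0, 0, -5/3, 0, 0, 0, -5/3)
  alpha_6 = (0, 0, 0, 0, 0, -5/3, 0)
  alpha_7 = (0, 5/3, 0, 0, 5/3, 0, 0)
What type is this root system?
B_7 (so(15))

Compute the Cartan integers a_ij = 2(alpha_i, alpha_j)/(alpha_j, alpha_j); the resulting 7x7 Cartan matrix is
[[2, 0, -1, 0, 0, 0, -1], [0, 2, 0, -1, 0, -2, 0], [-1, 0, 2, 0, -1, 0, 0], [0, -1, 0, 2, -1, 0, 0], [0, 0, -1, -1, 2, 0, 0], [0, -1, 0, 0, 0, 2, 0], [-1, 0, 0, 0, 0, 0, 2]].
The roots have two lengths (squared-length ratio 2:1); the short ones are alpha_{6}. The associated Dynkin diagram is a chain of 7 nodes with a double edge at one end; the terminal node there is the unique short simple root (B_7), so the type is B_7 (the algebra so(15)).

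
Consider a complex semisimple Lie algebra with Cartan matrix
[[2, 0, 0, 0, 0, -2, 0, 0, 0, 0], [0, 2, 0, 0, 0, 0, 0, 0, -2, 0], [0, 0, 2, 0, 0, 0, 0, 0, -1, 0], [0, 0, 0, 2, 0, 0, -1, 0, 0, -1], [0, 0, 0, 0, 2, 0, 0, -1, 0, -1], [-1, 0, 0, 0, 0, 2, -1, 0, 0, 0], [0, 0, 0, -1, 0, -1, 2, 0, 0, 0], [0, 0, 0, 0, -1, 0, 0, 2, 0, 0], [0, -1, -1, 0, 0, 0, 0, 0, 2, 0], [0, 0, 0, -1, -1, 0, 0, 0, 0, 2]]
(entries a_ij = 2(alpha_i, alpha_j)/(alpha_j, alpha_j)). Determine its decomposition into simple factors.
C_3 (sp(6)) + C_7 (sp(14))

The diagram associated to this matrix has two connected components: the simple roots {alpha_2, alpha_3, alpha_9} form a chain of 3 nodes with a double edge at one end; the terminal node there is the unique long simple root (C_3), and {alpha_1, alpha_4, alpha_5, alpha_6, alpha_7, alpha_8, alpha_10} form a chain of 7 nodes with a double edge at one end; the terminal node there is the unique long simple root (C_7). A semisimple Lie algebra decomposes uniquely as the direct sum of simple ideals, one per connected component of its Dynkin diagram, so g ≅ C_3 ⊕ C_7 (dimension 21 + 105 = 126).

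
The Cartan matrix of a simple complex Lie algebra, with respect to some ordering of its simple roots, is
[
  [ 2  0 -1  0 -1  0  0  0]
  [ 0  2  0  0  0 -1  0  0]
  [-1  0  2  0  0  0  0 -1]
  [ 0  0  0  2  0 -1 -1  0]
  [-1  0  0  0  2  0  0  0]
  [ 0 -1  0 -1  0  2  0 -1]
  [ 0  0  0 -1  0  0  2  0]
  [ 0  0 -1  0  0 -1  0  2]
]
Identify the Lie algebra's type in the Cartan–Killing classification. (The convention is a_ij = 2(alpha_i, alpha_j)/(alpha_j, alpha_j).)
The matrix has rank 8 with 2's on the diagonal. Reading the off-diagonal entries as Dynkin edges (a single edge where a_ij = a_ji = -1; a double or triple edge where a_ij * a_ji = 2 or 3), the diagram is a chain of 7 nodes with one extra node attached to the third node from one end (E_8). One simple-root ordering that puts it in standard form is (alpha_7, alpha_2, alpha_4, alpha_6, alpha_8, alpha_3, alpha_1, alpha_5). So the algebra is type E_8.

E_8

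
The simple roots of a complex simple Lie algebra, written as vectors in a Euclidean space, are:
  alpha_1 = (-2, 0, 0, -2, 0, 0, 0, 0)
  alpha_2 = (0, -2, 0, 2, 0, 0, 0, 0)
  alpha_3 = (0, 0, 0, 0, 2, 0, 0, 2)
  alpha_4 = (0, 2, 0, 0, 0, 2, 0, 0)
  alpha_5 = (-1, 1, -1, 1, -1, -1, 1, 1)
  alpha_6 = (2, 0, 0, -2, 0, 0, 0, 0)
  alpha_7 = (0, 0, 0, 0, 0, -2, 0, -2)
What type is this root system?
Compute the Cartan integers a_ij = 2(alpha_i, alpha_j)/(alpha_j, alpha_j); the resulting 7x7 Cartan matrix is
[[2, -1, 0, 0, 0, 0, 0], [-1, 2, 0, -1, 0, -1, 0], [0, 0, 2, 0, 0, 0, -1], [0, -1, 0, 2, 0, 0, -1], [0, 0, 0, 0, 2, -1, 0], [0, -1, 0, 0, -1, 2, 0], [0, 0, -1, -1, 0, 0, 2]].
All simple roots have the same length, so the diagram is simply laced. The associated Dynkin diagram is a chain of 6 nodes with one extra node attached to the third node from one end (E_7), so the type is E_7.

E_7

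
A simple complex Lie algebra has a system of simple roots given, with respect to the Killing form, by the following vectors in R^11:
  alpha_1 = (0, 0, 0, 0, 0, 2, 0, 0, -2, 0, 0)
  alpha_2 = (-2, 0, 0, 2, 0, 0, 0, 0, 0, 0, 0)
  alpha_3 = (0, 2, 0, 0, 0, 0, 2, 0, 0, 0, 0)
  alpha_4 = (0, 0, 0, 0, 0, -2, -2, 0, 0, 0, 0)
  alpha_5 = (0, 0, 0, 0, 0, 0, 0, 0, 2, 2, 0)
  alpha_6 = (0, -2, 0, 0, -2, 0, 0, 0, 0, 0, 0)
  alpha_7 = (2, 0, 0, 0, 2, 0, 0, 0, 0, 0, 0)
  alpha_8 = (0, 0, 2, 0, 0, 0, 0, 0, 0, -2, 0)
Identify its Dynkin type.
A_8 (sl(9))

Compute the Cartan integers a_ij = 2(alpha_i, alpha_j)/(alpha_j, alpha_j); the resulting 8x8 Cartan matrix is
[[2, 0, 0, -1, -1, 0, 0, 0], [0, 2, 0, 0, 0, 0, -1, 0], [0, 0, 2, -1, 0, -1, 0, 0], [-1, 0, -1, 2, 0, 0, 0, 0], [-1, 0, 0, 0, 2, 0, 0, -1], [0, 0, -1, 0, 0, 2, -1, 0], [0, -1, 0, 0, 0, -1, 2, 0], [0, 0, 0, 0, -1, 0, 0, 2]].
All simple roots have the same length, so the diagram is simply laced. The associated Dynkin diagram is a chain of 8 nodes with single edges (A_8), so the type is A_8 (the algebra sl(9)).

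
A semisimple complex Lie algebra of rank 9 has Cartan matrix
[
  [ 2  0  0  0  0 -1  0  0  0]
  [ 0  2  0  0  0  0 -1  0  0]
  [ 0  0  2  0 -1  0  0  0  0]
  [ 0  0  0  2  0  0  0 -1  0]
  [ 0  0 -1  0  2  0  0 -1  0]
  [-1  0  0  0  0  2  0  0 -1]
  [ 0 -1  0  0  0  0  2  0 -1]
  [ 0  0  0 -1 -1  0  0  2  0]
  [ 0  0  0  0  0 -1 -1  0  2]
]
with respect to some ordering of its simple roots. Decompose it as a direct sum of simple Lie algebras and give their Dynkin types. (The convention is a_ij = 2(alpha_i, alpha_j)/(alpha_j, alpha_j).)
The diagram associated to this matrix has two connected components: the simple roots {alpha_3, alpha_4, alpha_5, alpha_8} form a chain of 4 nodes with single edges (A_4), and {alpha_1, alpha_2, alpha_6, alpha_7, alpha_9} form a chain of 5 nodes with single edges (A_5). A semisimple Lie algebra decomposes uniquely as the direct sum of simple ideals, one per connected component of its Dynkin diagram, so g ≅ A_4 ⊕ A_5 (dimension 24 + 35 = 59).

type A_4 + type A_5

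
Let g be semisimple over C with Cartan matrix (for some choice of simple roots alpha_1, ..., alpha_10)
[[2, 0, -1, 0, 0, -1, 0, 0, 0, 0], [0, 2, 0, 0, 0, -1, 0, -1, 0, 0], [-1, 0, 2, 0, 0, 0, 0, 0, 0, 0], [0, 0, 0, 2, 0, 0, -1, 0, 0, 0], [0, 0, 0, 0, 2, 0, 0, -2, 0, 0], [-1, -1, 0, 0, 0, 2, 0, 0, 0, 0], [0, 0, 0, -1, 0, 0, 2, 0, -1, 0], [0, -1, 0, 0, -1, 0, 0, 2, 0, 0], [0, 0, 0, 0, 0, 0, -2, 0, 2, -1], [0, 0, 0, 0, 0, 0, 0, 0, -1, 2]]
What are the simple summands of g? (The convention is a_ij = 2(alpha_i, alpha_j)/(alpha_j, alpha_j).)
C_6 (sp(12)) ⊕ F_4

The diagram associated to this matrix has two connected components: the simple roots {alpha_1, alpha_2, alpha_3, alpha_5, alpha_6, alpha_8} form a chain of 6 nodes with a double edge at one end; the terminal node there is the unique long simple root (C_6), and {alpha_4, alpha_7, alpha_9, alpha_10} form a chain of 4 nodes with a double edge between the middle two (F_4). A semisimple Lie algebra decomposes uniquely as the direct sum of simple ideals, one per connected component of its Dynkin diagram, so g ≅ C_6 ⊕ F_4 (dimension 78 + 52 = 130).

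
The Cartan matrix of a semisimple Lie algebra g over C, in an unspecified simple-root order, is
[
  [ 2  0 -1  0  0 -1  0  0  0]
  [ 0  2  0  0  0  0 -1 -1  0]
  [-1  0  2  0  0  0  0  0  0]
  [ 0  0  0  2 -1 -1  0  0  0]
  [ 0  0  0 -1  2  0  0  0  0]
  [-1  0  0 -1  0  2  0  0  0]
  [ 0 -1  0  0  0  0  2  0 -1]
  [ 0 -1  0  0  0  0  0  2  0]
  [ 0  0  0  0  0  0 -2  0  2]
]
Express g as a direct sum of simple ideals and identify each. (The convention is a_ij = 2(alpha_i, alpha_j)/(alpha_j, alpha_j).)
The diagram associated to this matrix has two connected components: the simple roots {alpha_1, alpha_3, alpha_4, alpha_5, alpha_6} form a chain of 5 nodes with single edges (A_5), and {alpha_2, alpha_7, alpha_8, alpha_9} form a chain of 4 nodes with a double edge at one end; the terminal node there is the unique long simple root (C_4). A semisimple Lie algebra decomposes uniquely as the direct sum of simple ideals, one per connected component of its Dynkin diagram, so g ≅ A_5 ⊕ C_4 (dimension 35 + 36 = 71).

A_5 + C_4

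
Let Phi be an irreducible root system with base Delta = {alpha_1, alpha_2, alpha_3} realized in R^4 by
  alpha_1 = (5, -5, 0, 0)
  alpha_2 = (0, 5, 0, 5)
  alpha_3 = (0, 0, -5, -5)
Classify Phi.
Compute the Cartan integers a_ij = 2(alpha_i, alpha_j)/(alpha_j, alpha_j); the resulting 3x3 Cartan matrix is
[[2, -1, 0], [-1, 2, -1], [0, -1, 2]].
All simple roots have the same length, so the diagram is simply laced. The associated Dynkin diagram is a chain of 3 nodes with single edges (A_3), so the type is A_3 (the algebra sl(4)).

type A_3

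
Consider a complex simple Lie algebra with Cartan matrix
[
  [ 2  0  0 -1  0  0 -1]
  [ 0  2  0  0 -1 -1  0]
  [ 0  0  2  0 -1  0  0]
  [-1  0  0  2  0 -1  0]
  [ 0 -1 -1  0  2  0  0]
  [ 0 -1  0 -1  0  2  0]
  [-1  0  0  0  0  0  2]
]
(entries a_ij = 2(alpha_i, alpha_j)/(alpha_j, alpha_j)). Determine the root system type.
A_7 (sl(8))

The matrix has rank 7 with 2's on the diagonal. Reading the off-diagonal entries as Dynkin edges (a single edge where a_ij = a_ji = -1; a double or triple edge where a_ij * a_ji = 2 or 3), the diagram is a chain of 7 nodes with single edges (A_7). One simple-root ordering that puts it in standard form is (alpha_3, alpha_5, alpha_2, alpha_6, alpha_4, alpha_1, alpha_7). So the algebra is type A_7, i.e. sl(8).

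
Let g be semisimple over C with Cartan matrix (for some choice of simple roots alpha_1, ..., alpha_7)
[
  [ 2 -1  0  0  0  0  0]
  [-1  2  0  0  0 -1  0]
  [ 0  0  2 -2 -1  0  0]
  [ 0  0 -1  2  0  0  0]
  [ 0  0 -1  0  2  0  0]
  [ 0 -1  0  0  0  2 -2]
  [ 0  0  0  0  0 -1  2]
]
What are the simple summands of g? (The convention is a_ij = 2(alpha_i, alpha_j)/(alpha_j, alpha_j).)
The diagram associated to this matrix has two connected components: the simple roots {alpha_3, alpha_4, alpha_5} form a chain of 3 nodes with a double edge at one end; the terminal node there is the unique short simple root (B_3), and {alpha_1, alpha_2, alpha_6, alpha_7} form a chain of 4 nodes with a double edge at one end; the terminal node there is the unique short simple root (B_4). A semisimple Lie algebra decomposes uniquely as the direct sum of simple ideals, one per connected component of its Dynkin diagram, so g ≅ B_3 ⊕ B_4 (dimension 21 + 36 = 57).

B3 ⊕ B4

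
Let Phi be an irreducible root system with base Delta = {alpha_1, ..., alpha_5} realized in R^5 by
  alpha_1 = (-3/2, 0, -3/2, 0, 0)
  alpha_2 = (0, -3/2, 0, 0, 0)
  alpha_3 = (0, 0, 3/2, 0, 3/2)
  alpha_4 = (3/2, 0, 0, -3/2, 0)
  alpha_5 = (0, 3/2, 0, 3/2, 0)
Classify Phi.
type B_5

Compute the Cartan integers a_ij = 2(alpha_i, alpha_j)/(alpha_j, alpha_j); the resulting 5x5 Cartan matrix is
[[2, 0, -1, -1, 0], [0, 2, 0, 0, -1], [-1, 0, 2, 0, 0], [-1, 0, 0, 2, -1], [0, -2, 0, -1, 2]].
The roots have two lengths (squared-length ratio 2:1); the short ones are alpha_{2}. The associated Dynkin diagram is a chain of 5 nodes with a double edge at one end; the terminal node there is the unique short simple root (B_5), so the type is B_5 (the algebra so(11)).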